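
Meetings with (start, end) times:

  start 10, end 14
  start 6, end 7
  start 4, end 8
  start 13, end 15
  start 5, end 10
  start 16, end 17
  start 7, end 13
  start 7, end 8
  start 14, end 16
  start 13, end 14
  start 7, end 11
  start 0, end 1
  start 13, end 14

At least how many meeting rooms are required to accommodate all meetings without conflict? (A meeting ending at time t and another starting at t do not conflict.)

5

Count concurrent intervals with a sweep; the peak is the room count.
starts: [0, 4, 5, 6, 7, 7, 7, 10, 13, 13, 13, 14, 16]
ends:   [1, 7, 8, 8, 10, 11, 13, 14, 14, 14, 15, 16, 17]
s0→1 e1→0 s4→1 s5→2 s6→3 e7→2 s7→3 s7→4 s7→5  — peak 5.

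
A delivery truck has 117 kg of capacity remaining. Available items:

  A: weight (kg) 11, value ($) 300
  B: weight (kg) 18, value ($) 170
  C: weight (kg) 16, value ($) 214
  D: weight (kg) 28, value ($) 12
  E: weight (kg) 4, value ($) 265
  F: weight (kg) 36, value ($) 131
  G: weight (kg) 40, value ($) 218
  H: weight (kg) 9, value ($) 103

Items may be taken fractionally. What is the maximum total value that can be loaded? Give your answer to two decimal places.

1339.14

Greedy by value/weight ratio, highest first.
Ratios (sorted): E 66.25, A 27.27, C 13.38, H 11.44, B 9.44, G 5.45, F 3.64, D 0.43
take E (4 @ 265); take A (11 @ 300); take C (16 @ 214); take H (9 @ 103); take B (18 @ 170); take G (40 @ 218); take 19/36 of F → 69.14. Capacity used 117/117.
Total value = 1339.14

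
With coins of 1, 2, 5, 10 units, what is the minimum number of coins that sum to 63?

8

Greedy: take as many of the largest coin as possible, then repeat with the remainder.
63 = 6×10 + 1×2 + 1×1
Total coins = 6 + 1 + 1 = 8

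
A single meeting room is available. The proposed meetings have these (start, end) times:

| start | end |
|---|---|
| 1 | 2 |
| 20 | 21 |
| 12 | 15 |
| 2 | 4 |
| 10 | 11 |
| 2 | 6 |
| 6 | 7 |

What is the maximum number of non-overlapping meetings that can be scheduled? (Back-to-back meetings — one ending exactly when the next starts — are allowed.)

Greedy by earliest finish: after sorting by end time, pick each interval compatible with the last pick.
By end time: (1,2), (2,4), (2,6), (6,7), (10,11), (12,15), (20,21).
Pick (1,2); next start ≥ 2 → (2,4); next start ≥ 4 → (6,7); next start ≥ 7 → (10,11); next start ≥ 11 → (12,15); next start ≥ 15 → (20,21).
Selected 6 meetings.

6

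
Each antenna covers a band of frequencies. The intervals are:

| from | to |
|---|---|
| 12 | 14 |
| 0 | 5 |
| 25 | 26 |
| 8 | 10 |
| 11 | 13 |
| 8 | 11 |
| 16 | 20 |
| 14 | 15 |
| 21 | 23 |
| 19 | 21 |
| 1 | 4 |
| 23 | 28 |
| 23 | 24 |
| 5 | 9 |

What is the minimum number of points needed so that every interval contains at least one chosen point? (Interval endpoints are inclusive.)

Sort by right endpoint; whenever an interval is uncovered, place a point at its right end.
By right end: [1,4]  [0,5]  [5,9]  [8,10]  [8,11]  [11,13]  [12,14]  [14,15]  [16,20]  [19,21]  [21,23]  [23,24]  [25,26]  [23,28]
[1,4] uncovered → point at 4; [5,9] uncovered → point at 9; [11,13] uncovered → point at 13; [14,15] uncovered → point at 15; [16,20] uncovered → point at 20; [21,23] uncovered → point at 23; [25,26] uncovered → point at 26.
Points: 4, 9, 13, 15, 20, 23, 26 (7 total).

7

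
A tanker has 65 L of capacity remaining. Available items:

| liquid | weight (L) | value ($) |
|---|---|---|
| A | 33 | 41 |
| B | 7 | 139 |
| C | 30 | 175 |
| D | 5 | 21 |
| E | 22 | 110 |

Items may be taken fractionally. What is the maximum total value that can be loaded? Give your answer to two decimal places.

446.24

Ratios (sorted): B 19.86, C 5.83, E 5.00, D 4.20, A 1.24
take B (7 @ 139); take C (30 @ 175); take E (22 @ 110); take D (5 @ 21); take 1/33 of A → 1.24. Capacity used 65/65.
Total value = 446.24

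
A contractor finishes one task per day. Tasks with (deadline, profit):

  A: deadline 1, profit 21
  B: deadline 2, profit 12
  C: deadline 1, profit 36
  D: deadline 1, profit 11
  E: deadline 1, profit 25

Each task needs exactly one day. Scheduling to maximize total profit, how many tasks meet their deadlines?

Sort by profit descending; place each in the latest free slot ≤ its deadline.
By profit: C(d1,36), E(d1,25), A(d1,21), B(d2,12), D(d1,11)
C→slot 1; E skipped; A skipped; B→slot 2; D skipped.
2 of 5 scheduled.

2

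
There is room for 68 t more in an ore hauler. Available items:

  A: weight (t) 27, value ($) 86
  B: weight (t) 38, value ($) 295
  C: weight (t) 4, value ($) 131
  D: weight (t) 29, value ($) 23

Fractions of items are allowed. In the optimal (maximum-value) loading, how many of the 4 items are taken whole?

Sort by value per unit weight and fill in that order.
Ratios (sorted): C 32.75, B 7.76, A 3.19, D 0.79
take C (4 @ 131); take B (38 @ 295); take 26/27 of A → 82.81. Capacity used 68/68.
2 item(s) taken whole; one partial (take 26/27 of A).

2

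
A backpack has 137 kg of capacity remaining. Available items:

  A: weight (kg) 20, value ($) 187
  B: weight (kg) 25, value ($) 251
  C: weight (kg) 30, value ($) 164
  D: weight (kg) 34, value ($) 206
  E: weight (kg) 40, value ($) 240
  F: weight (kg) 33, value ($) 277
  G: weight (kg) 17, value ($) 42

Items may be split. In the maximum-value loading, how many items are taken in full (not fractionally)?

4

Ratios (sorted): B 10.04, A 9.35, F 8.39, D 6.06, E 6.00, C 5.47, G 2.47
take B (25 @ 251); take A (20 @ 187); take F (33 @ 277); take D (34 @ 206); take 25/40 of E → 150.00. Capacity used 137/137.
4 item(s) taken whole; one partial (take 25/40 of E).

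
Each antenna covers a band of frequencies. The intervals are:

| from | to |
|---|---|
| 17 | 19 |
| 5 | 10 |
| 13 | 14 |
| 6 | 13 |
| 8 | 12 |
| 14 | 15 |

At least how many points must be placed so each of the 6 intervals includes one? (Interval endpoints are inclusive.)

3

Process intervals by earliest right end; each time one isn't hit yet, stab at its right endpoint.
By right end: [5,10]  [8,12]  [6,13]  [13,14]  [14,15]  [17,19]
[5,10] uncovered → point at 10; [13,14] uncovered → point at 14; [17,19] uncovered → point at 19.
Points: 10, 14, 19 (3 total).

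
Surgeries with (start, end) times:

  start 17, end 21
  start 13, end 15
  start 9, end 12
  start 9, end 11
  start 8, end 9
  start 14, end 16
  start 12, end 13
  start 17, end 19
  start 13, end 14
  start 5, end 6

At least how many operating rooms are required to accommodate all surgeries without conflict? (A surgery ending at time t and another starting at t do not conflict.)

Count concurrent intervals with a sweep; the peak is the room count.
Events (time:±→running): 5:+→1 6:-→0 8:+→1 9:-→0 9:+→1 9:+→2 … peak 2.

2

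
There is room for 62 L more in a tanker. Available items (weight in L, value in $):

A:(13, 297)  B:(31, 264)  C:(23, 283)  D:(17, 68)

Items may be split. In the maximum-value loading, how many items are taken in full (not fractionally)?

2

Greedy by value/weight ratio, highest first.
Order: A (297/13=22.85) > C (283/23=12.30) > B (264/31=8.52) > D (68/17=4.00)
Fill: take A (13 @ 297) → take C (23 @ 283) → take 26/31 of B → 221.42; 62/62 used.
2 item(s) taken whole; one partial (take 26/31 of B).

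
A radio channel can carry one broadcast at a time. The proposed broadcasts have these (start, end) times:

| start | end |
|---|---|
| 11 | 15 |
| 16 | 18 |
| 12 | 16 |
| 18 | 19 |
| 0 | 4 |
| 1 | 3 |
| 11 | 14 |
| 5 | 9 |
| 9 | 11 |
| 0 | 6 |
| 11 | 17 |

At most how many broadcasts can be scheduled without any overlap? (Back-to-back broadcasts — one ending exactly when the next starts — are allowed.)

By end time: (1,3), (0,4), (0,6), (5,9), (9,11), (11,14), (11,15), (12,16), (11,17), (16,18), (18,19).
Pick (1,3); next start ≥ 3 → (5,9); next start ≥ 9 → (9,11); next start ≥ 11 → (11,14); next start ≥ 14 → (16,18); next start ≥ 18 → (18,19).
Selected 6 broadcasts.

6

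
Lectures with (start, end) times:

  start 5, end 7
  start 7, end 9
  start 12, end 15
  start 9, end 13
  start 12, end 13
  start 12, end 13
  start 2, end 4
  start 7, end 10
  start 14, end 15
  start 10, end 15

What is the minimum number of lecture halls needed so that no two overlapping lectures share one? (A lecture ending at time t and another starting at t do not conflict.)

5

Count concurrent intervals with a sweep; the peak is the room count.
Events (time:±→running): 2:+→1 4:-→0 5:+→1 7:-→0 7:+→1 7:+→2 9:-→1 9:+→2 10:-→1 10:+→2 12:+→3 12:+→4 12:+→5 … peak 5.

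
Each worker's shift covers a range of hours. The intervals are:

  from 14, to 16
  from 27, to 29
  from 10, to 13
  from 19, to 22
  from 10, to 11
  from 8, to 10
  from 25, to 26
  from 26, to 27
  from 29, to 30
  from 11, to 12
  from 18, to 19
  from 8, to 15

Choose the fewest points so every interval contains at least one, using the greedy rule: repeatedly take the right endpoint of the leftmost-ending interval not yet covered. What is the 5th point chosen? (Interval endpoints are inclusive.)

Sorted: [8,10] [10,11] [11,12] [10,13] [8,15] [14,16] [18,19] [19,22] [25,26] [26,27] [27,29] [29,30]
{[8,10],[10,11]} hit by 10; {[11,12],[10,13],[8,15]} hit by 12; {[14,16]} hit by 16; {[18,19],[19,22]} hit by 19; {[25,26],[26,27]} hit by 26; {[27,29],[29,30]} hit by 29.
Points: 10, 12, 16, 19, 26, 29 (6 total).

26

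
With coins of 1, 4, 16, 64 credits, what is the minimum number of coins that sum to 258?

6

Use the largest denomination that fits, subtract, and repeat.
258 = 4×64 + 2×1
Total coins = 4 + 2 = 6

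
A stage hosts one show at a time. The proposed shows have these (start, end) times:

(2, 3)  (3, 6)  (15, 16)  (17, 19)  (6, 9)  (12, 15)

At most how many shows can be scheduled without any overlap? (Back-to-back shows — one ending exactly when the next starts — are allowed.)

Greedy by earliest finish: after sorting by end time, pick each interval compatible with the last pick.
By end time: (2,3), (3,6), (6,9), (12,15), (15,16), (17,19).
Pick (2,3); next start ≥ 3 → (3,6); next start ≥ 6 → (6,9); next start ≥ 9 → (12,15); next start ≥ 15 → (15,16); next start ≥ 16 → (17,19).
Selected 6 shows.

6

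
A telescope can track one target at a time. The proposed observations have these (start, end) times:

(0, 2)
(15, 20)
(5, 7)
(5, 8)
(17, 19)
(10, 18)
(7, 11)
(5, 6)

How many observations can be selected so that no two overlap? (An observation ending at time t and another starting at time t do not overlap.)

Greedy by earliest finish: after sorting by end time, pick each interval compatible with the last pick.
Sorted by end: (0,2)  (5,6)  (5,7)  (5,8)  (7,11)  (10,18)  (17,19)  (15,20)
take (0,2); take (5,6); skip (5,8); take (7,11); skip (10,18); take (17,19).
Selected 4 observations.

4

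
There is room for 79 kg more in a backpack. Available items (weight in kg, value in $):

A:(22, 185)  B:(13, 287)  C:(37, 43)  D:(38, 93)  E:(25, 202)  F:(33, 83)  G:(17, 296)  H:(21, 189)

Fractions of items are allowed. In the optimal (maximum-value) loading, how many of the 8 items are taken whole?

4

Greedy by value/weight ratio, highest first.
Order: B (287/13=22.08) > G (296/17=17.41) > H (189/21=9.00) > A (185/22=8.41) > E (202/25=8.08) > F (83/33=2.52) > D (93/38=2.45) > C (43/37=1.16)
Fill: take B (13 @ 287) → take G (17 @ 296) → take H (21 @ 189) → take A (22 @ 185) → take 6/25 of E → 48.48; 79/79 used.
4 item(s) taken whole; one partial (take 6/25 of E).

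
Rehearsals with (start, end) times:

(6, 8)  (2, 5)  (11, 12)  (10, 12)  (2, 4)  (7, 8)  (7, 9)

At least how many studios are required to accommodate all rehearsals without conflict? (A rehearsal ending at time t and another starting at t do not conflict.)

Count concurrent intervals with a sweep; the peak is the room count.
starts: [2, 2, 6, 7, 7, 10, 11]
ends:   [4, 5, 8, 8, 9, 12, 12]
s2→1 s2→2 e4→1 e5→0 s6→1 s7→2 s7→3  — peak 3.

3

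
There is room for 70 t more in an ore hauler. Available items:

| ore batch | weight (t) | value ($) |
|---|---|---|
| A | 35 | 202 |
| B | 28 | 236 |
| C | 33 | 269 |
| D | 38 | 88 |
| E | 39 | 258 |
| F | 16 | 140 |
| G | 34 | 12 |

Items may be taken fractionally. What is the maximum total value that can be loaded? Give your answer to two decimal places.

Sort by value per unit weight and fill in that order.
Order: F (140/16=8.75) > B (236/28=8.43) > C (269/33=8.15) > E (258/39=6.62) > A (202/35=5.77) > D (88/38=2.32) > G (12/34=0.35)
Fill: take F (16 @ 140) → take B (28 @ 236) → take 26/33 of C → 211.94; 70/70 used.
Total value = 587.94

587.94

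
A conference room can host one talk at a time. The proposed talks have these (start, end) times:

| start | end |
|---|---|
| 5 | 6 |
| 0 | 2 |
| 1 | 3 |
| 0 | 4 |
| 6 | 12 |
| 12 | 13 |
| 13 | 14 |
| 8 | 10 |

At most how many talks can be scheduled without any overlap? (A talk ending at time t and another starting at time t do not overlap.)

Sorted by end: (0,2)  (1,3)  (0,4)  (5,6)  (8,10)  (6,12)  (12,13)  (13,14)
take (0,2); skip (1,3); take (5,6); take (8,10); skip (6,12); take (12,13); take (13,14).
Selected 5 talks.

5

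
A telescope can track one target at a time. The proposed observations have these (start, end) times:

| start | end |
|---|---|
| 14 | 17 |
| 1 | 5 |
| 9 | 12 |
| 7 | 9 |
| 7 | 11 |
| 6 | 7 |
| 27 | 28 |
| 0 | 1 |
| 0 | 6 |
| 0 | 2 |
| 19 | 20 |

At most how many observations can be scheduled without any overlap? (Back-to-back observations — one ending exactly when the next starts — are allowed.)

8

Sort by end time and greedily take each interval whose start is ≥ the last chosen end.
By end time: (0,1), (0,2), (1,5), (0,6), (6,7), (7,9), (7,11), (9,12), (14,17), (19,20), (27,28).
Pick (0,1); next start ≥ 1 → (1,5); next start ≥ 5 → (6,7); next start ≥ 7 → (7,9); next start ≥ 9 → (9,12); next start ≥ 12 → (14,17); next start ≥ 17 → (19,20); next start ≥ 20 → (27,28).
Selected 8 observations.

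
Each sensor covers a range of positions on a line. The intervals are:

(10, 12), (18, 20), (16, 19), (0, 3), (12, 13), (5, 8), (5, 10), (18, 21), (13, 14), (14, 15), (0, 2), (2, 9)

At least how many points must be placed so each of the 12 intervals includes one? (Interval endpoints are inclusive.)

5

Process intervals by earliest right end; each time one isn't hit yet, stab at its right endpoint.
Sorted: [0,2] [0,3] [5,8] [2,9] [5,10] [10,12] [12,13] [13,14] [14,15] [16,19] [18,20] [18,21]
{[0,2],[0,3]} hit by 2; {[5,8],[2,9],[5,10]} hit by 8; {[10,12],[12,13]} hit by 12; {[13,14],[14,15]} hit by 14; {[16,19],[18,20],[18,21]} hit by 19.
Points: 2, 8, 12, 14, 19 (5 total).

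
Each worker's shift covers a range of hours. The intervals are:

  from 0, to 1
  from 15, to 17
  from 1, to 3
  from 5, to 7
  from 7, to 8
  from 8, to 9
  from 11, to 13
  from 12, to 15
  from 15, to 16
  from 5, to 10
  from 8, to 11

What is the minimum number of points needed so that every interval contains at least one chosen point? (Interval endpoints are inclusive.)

5

Sort by right endpoint; whenever an interval is uncovered, place a point at its right end.
Sorted: [0,1] [1,3] [5,7] [7,8] [8,9] [5,10] [8,11] [11,13] [12,15] [15,16] [15,17]
{[0,1],[1,3]} hit by 1; {[5,7],[7,8]} hit by 7; {[8,9],[5,10],[8,11]} hit by 9; {[11,13],[12,15]} hit by 13; {[15,16],[15,17]} hit by 16.
Points: 1, 7, 9, 13, 16 (5 total).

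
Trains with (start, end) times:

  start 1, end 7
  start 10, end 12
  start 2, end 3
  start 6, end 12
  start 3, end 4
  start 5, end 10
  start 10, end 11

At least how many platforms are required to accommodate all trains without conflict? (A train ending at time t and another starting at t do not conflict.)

The answer is the maximum number of intervals overlapping at any instant.
Events (time:±→running): 1:+→1 2:+→2 3:-→1 3:+→2 4:-→1 5:+→2 6:+→3 … peak 3.

3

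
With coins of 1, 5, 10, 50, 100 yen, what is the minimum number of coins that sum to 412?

Greedy: take as many of the largest coin as possible, then repeat with the remainder.
412 = 4×100 + 1×10 + 2×1
Total coins = 4 + 1 + 2 = 7

7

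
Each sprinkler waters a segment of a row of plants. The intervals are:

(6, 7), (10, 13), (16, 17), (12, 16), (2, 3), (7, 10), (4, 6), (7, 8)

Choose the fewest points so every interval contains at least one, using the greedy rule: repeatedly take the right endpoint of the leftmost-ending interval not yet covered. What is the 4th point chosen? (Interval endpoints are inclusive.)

Process intervals by earliest right end; each time one isn't hit yet, stab at its right endpoint.
By right end: [2,3]  [4,6]  [6,7]  [7,8]  [7,10]  [10,13]  [12,16]  [16,17]
[2,3] uncovered → point at 3; [4,6] uncovered → point at 6; [7,8] uncovered → point at 8; [10,13] uncovered → point at 13; [16,17] uncovered → point at 17.
Points: 3, 6, 8, 13, 17 (5 total).

13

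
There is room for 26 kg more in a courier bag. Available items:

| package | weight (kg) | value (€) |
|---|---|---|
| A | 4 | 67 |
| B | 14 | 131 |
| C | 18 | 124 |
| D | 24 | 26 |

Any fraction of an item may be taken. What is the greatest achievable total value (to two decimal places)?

253.11

Greedy by value/weight ratio, highest first.
Order: A (67/4=16.75) > B (131/14=9.36) > C (124/18=6.89) > D (26/24=1.08)
Fill: take A (4 @ 67) → take B (14 @ 131) → take 8/18 of C → 55.11; 26/26 used.
Total value = 253.11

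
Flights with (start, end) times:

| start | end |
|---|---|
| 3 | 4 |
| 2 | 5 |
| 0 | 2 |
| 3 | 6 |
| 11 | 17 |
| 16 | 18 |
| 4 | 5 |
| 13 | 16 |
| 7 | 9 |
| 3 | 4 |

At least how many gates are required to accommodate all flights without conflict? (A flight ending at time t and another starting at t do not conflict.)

4

The answer is the maximum number of intervals overlapping at any instant.
starts: [0, 2, 3, 3, 3, 4, 7, 11, 13, 16]
ends:   [2, 4, 4, 5, 5, 6, 9, 16, 17, 18]
s0→1 e2→0 s2→1 s3→2 s3→3 s3→4  — peak 4.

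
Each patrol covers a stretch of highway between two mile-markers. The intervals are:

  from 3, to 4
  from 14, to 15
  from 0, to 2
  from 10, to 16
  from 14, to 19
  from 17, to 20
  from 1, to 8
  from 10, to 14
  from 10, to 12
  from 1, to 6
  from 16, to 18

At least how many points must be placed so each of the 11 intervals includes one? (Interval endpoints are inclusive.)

Process intervals by earliest right end; each time one isn't hit yet, stab at its right endpoint.
Sorted: [0,2] [3,4] [1,6] [1,8] [10,12] [10,14] [14,15] [10,16] [16,18] [14,19] [17,20]
{[0,2]} hit by 2; {[3,4],[1,6],[1,8]} hit by 4; {[10,12],[10,14]} hit by 12; {[14,15],[10,16]} hit by 15; {[16,18],[14,19],[17,20]} hit by 18.
Points: 2, 4, 12, 15, 18 (5 total).

5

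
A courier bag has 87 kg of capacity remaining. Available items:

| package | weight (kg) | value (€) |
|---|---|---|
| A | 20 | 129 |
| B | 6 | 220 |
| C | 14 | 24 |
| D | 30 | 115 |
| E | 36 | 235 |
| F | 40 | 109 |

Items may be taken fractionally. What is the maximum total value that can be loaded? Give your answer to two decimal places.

Sort by value per unit weight and fill in that order.
Order: B (220/6=36.67) > E (235/36=6.53) > A (129/20=6.45) > D (115/30=3.83) > F (109/40=2.73) > C (24/14=1.71)
Fill: take B (6 @ 220) → take E (36 @ 235) → take A (20 @ 129) → take 25/30 of D → 95.83; 87/87 used.
Total value = 679.83

679.83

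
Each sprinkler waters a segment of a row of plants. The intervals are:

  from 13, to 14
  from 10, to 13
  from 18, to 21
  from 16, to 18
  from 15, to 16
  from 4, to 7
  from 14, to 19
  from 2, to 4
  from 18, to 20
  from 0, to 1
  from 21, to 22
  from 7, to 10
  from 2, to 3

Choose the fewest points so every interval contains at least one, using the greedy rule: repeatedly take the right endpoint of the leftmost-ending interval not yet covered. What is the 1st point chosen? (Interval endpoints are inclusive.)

By right end: [0,1]  [2,3]  [2,4]  [4,7]  [7,10]  [10,13]  [13,14]  [15,16]  [16,18]  [14,19]  [18,20]  [18,21]  [21,22]
[0,1] uncovered → point at 1; [2,3] uncovered → point at 3; [4,7] uncovered → point at 7; [10,13] uncovered → point at 13; [15,16] uncovered → point at 16; [18,20] uncovered → point at 20; [21,22] uncovered → point at 22.
Points: 1, 3, 7, 13, 16, 20, 22 (7 total).

1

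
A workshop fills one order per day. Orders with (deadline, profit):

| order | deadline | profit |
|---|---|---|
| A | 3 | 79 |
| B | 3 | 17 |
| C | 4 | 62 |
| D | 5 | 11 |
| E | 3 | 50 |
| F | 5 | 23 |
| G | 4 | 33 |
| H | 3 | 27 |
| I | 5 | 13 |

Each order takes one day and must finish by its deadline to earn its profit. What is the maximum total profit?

247

Sort by profit descending; place each in the latest free slot ≤ its deadline.
Profit order: A=79 C=62 E=50 G=33 H=27 F=23 B=17 I=13 D=11
Assign: A→slot 3, C→slot 4, E→slot 2, G→slot 1, H skipped, F→slot 5, B skipped, I skipped, D skipped.
Slots: [1:G] [2:E] [3:A] [4:C] [5:F]
Profit = 33 + 50 + 79 + 62 + 23 = 247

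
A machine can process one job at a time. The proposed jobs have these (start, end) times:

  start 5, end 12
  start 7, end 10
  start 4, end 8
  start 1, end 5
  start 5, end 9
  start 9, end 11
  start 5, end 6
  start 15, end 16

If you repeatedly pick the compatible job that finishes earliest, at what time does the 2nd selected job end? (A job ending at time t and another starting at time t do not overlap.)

6

Order by finish time; keep every interval that doesn't clash with the previous kept one.
By end time: (1,5), (5,6), (4,8), (5,9), (7,10), (9,11), (5,12), (15,16).
Pick (1,5); next start ≥ 5 → (5,6); next start ≥ 6 → (7,10); next start ≥ 10 → (15,16).
Selected: (1,5) (5,6) (7,10) (15,16)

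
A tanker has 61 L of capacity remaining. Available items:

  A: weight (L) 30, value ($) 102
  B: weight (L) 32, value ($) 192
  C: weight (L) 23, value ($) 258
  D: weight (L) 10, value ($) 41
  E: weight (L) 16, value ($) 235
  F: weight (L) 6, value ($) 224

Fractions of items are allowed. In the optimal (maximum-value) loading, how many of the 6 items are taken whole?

Sort by value per unit weight and fill in that order.
Ratios (sorted): F 37.33, E 14.69, C 11.22, B 6.00, D 4.10, A 3.40
take F (6 @ 224); take E (16 @ 235); take C (23 @ 258); take 16/32 of B → 96.00. Capacity used 61/61.
3 item(s) taken whole; one partial (take 16/32 of B).

3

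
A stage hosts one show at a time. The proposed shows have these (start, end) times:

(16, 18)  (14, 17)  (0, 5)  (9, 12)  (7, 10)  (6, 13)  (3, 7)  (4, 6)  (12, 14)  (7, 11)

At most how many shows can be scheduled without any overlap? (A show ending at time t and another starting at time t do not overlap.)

4

Greedy by earliest finish: after sorting by end time, pick each interval compatible with the last pick.
By end time: (0,5), (4,6), (3,7), (7,10), (7,11), (9,12), (6,13), (12,14), (14,17), (16,18).
Pick (0,5); next start ≥ 5 → (7,10); next start ≥ 10 → (12,14); next start ≥ 14 → (14,17).
Selected 4 shows.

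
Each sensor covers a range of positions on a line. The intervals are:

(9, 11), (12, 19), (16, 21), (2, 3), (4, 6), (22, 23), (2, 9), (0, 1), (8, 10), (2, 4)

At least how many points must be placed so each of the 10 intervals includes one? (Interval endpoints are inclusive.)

6

By right end: [0,1]  [2,3]  [2,4]  [4,6]  [2,9]  [8,10]  [9,11]  [12,19]  [16,21]  [22,23]
[0,1] uncovered → point at 1; [2,3] uncovered → point at 3; [4,6] uncovered → point at 6; [8,10] uncovered → point at 10; [12,19] uncovered → point at 19; [22,23] uncovered → point at 23.
Points: 1, 3, 6, 10, 19, 23 (6 total).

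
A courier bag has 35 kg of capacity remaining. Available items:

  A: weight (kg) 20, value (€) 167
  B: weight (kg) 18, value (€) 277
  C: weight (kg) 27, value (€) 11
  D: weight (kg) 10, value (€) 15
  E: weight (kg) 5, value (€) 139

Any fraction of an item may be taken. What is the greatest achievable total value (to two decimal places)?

516.20

Greedy by value/weight ratio, highest first.
Order: E (139/5=27.80) > B (277/18=15.39) > A (167/20=8.35) > D (15/10=1.50) > C (11/27=0.41)
Fill: take E (5 @ 139) → take B (18 @ 277) → take 12/20 of A → 100.20; 35/35 used.
Total value = 516.20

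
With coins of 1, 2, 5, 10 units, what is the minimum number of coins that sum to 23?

4

23 = 2×10 + 1×2 + 1×1
Total coins = 2 + 1 + 1 = 4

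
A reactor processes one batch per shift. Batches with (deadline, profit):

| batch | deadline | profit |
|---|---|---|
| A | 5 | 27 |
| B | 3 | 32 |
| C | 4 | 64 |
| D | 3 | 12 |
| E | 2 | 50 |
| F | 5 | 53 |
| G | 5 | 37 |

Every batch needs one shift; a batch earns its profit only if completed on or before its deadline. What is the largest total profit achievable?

Sort by profit descending; place each in the latest free slot ≤ its deadline.
Profit order: C=64 F=53 E=50 G=37 B=32 A=27 D=12
Assign: C→slot 4, F→slot 5, E→slot 2, G→slot 3, B→slot 1, A skipped, D skipped.
Slots: [1:B] [2:E] [3:G] [4:C] [5:F]
Profit = 32 + 50 + 37 + 64 + 53 = 236

236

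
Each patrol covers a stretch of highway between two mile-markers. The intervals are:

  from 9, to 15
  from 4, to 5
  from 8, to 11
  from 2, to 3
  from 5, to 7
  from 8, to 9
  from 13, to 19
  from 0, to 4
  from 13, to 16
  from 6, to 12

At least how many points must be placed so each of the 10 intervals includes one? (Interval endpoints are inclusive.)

4

By right end: [2,3]  [0,4]  [4,5]  [5,7]  [8,9]  [8,11]  [6,12]  [9,15]  [13,16]  [13,19]
[2,3] uncovered → point at 3; [4,5] uncovered → point at 5; [8,9] uncovered → point at 9; [13,16] uncovered → point at 16.
Points: 3, 5, 9, 16 (4 total).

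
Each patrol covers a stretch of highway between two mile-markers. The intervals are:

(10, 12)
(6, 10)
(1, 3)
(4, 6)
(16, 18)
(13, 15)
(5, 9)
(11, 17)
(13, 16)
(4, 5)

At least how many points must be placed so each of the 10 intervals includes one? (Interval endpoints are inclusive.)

By right end: [1,3]  [4,5]  [4,6]  [5,9]  [6,10]  [10,12]  [13,15]  [13,16]  [11,17]  [16,18]
[1,3] uncovered → point at 3; [4,5] uncovered → point at 5; [6,10] uncovered → point at 10; [13,15] uncovered → point at 15; [16,18] uncovered → point at 18.
Points: 3, 5, 10, 15, 18 (5 total).

5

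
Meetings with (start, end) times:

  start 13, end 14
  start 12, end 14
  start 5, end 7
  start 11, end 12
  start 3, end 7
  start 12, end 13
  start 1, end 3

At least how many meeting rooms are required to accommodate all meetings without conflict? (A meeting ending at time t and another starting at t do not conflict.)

Count concurrent intervals with a sweep; the peak is the room count.
starts: [1, 3, 5, 11, 12, 12, 13]
ends:   [3, 7, 7, 12, 13, 14, 14]
s1→1 e3→0 s3→1 s5→2  — peak 2.

2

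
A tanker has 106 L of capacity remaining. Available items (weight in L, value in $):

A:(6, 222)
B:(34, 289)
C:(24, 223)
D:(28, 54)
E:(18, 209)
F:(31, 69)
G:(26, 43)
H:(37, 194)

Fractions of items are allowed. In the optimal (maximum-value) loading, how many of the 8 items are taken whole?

Order: A (222/6=37.00) > E (209/18=11.61) > C (223/24=9.29) > B (289/34=8.50) > H (194/37=5.24) > F (69/31=2.23) > D (54/28=1.93) > G (43/26=1.65)
Fill: take A (6 @ 222) → take E (18 @ 209) → take C (24 @ 223) → take B (34 @ 289) → take 24/37 of H → 125.84; 106/106 used.
4 item(s) taken whole; one partial (take 24/37 of H).

4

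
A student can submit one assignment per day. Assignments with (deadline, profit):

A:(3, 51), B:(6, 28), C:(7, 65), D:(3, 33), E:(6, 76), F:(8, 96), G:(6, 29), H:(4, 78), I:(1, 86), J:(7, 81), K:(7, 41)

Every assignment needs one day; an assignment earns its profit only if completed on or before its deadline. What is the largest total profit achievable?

574

Take jobs in profit order; each goes to the latest open slot no later than its deadline.
Profit order: F=96 I=86 J=81 H=78 E=76 C=65 A=51 K=41 D=33 G=29 B=28
Assign: F→slot 8, I→slot 1, J→slot 7, H→slot 4, E→slot 6, C→slot 5, A→slot 3, K→slot 2, D skipped, G skipped, B skipped.
Slots: [1:I] [2:K] [3:A] [4:H] [5:C] [6:E] [7:J] [8:F]
Profit = 86 + 41 + 51 + 78 + 65 + 76 + 81 + 96 = 574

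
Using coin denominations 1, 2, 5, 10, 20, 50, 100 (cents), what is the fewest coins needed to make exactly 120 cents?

2

Greedy: take as many of the largest coin as possible, then repeat with the remainder.
120 = 1×100 + 1×20
Total coins = 1 + 1 = 2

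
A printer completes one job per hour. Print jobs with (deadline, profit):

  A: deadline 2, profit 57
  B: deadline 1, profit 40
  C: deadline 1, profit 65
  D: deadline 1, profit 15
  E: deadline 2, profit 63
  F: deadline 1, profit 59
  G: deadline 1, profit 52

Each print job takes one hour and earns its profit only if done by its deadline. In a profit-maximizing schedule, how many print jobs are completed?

Take jobs in profit order; each goes to the latest open slot no later than its deadline.
Profit order: C=65 E=63 F=59 A=57 G=52 B=40 D=15
Assign: C→slot 1, E→slot 2, F skipped, A skipped, G skipped, B skipped, D skipped.
Slots: [1:C] [2:E]
2 of 7 scheduled.

2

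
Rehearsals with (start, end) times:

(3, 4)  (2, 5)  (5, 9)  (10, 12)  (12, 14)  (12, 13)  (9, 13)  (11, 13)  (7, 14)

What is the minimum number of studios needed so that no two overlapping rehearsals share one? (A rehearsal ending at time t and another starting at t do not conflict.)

5

Events (time:±→running): 2:+→1 3:+→2 4:-→1 5:-→0 5:+→1 7:+→2 9:-→1 9:+→2 10:+→3 11:+→4 12:-→3 12:+→4 12:+→5 … peak 5.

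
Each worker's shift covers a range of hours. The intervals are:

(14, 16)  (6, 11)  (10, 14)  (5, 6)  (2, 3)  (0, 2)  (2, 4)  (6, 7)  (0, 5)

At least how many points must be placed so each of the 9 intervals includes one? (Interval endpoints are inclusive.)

3

Sorted: [0,2] [2,3] [2,4] [0,5] [5,6] [6,7] [6,11] [10,14] [14,16]
{[0,2],[2,3],[2,4],[0,5]} hit by 2; {[5,6],[6,7],[6,11]} hit by 6; {[10,14],[14,16]} hit by 14.
Points: 2, 6, 14 (3 total).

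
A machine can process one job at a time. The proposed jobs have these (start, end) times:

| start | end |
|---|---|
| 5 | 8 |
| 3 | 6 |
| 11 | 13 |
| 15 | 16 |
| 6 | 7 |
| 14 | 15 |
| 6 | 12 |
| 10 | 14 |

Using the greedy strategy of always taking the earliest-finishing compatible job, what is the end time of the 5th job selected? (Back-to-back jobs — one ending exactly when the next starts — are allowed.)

Sort by end time and greedily take each interval whose start is ≥ the last chosen end.
Sorted by end: (3,6)  (6,7)  (5,8)  (6,12)  (11,13)  (10,14)  (14,15)  (15,16)
take (3,6); take (6,7); skip (5,8); take (11,13); take (14,15); take (15,16).
Selected: (3,6) (6,7) (11,13) (14,15) (15,16)

16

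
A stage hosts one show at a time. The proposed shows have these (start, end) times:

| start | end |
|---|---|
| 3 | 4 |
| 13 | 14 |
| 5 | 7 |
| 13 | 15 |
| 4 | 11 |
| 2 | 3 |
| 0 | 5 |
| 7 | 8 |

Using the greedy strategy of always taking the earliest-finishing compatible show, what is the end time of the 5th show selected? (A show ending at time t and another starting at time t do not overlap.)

Greedy by earliest finish: after sorting by end time, pick each interval compatible with the last pick.
By end time: (2,3), (3,4), (0,5), (5,7), (7,8), (4,11), (13,14), (13,15).
Pick (2,3); next start ≥ 3 → (3,4); next start ≥ 4 → (5,7); next start ≥ 7 → (7,8); next start ≥ 8 → (13,14).
Selected: (2,3) (3,4) (5,7) (7,8) (13,14)

14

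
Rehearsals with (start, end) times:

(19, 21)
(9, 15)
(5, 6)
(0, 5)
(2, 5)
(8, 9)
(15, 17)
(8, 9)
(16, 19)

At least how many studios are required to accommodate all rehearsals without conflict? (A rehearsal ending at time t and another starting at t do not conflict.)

Count concurrent intervals with a sweep; the peak is the room count.
Events (time:±→running): 0:+→1 2:+→2 … peak 2.

2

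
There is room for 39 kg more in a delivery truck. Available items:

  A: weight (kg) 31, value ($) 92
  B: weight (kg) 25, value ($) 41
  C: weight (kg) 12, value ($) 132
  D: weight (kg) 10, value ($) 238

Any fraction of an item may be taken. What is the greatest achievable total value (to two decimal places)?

420.45

Sort by value per unit weight and fill in that order.
Ratios (sorted): D 23.80, C 11.00, A 2.97, B 1.64
take D (10 @ 238); take C (12 @ 132); take 17/31 of A → 50.45. Capacity used 39/39.
Total value = 420.45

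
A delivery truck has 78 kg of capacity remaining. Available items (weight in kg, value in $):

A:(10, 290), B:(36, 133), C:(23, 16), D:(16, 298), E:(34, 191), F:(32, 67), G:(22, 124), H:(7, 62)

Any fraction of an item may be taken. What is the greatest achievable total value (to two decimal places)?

903.21

Greedy by value/weight ratio, highest first.
Ratios (sorted): A 29.00, D 18.62, H 8.86, G 5.64, E 5.62, B 3.69, F 2.09, C 0.70
take A (10 @ 290); take D (16 @ 298); take H (7 @ 62); take G (22 @ 124); take 23/34 of E → 129.21. Capacity used 78/78.
Total value = 903.21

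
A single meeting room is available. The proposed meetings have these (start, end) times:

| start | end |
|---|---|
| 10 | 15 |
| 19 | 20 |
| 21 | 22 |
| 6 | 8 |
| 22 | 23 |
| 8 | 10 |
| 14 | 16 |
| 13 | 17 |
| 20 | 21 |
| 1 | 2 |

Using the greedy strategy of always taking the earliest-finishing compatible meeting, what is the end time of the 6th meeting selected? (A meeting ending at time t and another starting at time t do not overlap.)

Sort by end time and greedily take each interval whose start is ≥ the last chosen end.
Sorted by end: (1,2)  (6,8)  (8,10)  (10,15)  (14,16)  (13,17)  (19,20)  (20,21)  (21,22)  (22,23)
take (1,2); take (6,8); take (8,10); take (10,15); take (19,20); take (20,21); take (21,22); take (22,23).
Selected: (1,2) (6,8) (8,10) (10,15) (19,20) (20,21) (21,22) (22,23)

21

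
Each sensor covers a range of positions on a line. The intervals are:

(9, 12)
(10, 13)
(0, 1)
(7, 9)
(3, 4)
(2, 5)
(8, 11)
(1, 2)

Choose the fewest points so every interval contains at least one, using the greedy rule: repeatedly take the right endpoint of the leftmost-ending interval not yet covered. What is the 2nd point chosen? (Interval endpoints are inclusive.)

4

Sort by right endpoint; whenever an interval is uncovered, place a point at its right end.
Sorted: [0,1] [1,2] [3,4] [2,5] [7,9] [8,11] [9,12] [10,13]
{[0,1],[1,2]} hit by 1; {[3,4],[2,5]} hit by 4; {[7,9],[8,11],[9,12]} hit by 9; {[10,13]} hit by 13.
Points: 1, 4, 9, 13 (4 total).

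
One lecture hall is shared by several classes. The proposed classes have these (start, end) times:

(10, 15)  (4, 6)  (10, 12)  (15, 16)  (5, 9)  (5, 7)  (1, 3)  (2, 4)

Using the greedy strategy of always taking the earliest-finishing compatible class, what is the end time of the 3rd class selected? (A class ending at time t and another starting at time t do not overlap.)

12

Sorted by end: (1,3)  (2,4)  (4,6)  (5,7)  (5,9)  (10,12)  (10,15)  (15,16)
take (1,3); skip (2,4); take (4,6); take (10,12); take (15,16).
Selected: (1,3) (4,6) (10,12) (15,16)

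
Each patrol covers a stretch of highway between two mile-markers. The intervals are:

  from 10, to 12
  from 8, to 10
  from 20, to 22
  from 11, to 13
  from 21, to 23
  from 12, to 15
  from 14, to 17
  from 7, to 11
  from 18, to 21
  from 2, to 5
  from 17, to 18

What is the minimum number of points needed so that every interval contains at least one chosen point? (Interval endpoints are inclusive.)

5

By right end: [2,5]  [8,10]  [7,11]  [10,12]  [11,13]  [12,15]  [14,17]  [17,18]  [18,21]  [20,22]  [21,23]
[2,5] uncovered → point at 5; [8,10] uncovered → point at 10; [11,13] uncovered → point at 13; [14,17] uncovered → point at 17; [18,21] uncovered → point at 21.
Points: 5, 10, 13, 17, 21 (5 total).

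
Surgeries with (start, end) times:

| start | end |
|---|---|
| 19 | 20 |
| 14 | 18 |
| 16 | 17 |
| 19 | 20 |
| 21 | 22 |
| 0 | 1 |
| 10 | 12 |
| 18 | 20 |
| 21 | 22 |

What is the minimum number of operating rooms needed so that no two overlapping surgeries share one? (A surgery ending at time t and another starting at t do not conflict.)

Count concurrent intervals with a sweep; the peak is the room count.
starts: [0, 10, 14, 16, 18, 19, 19, 21, 21]
ends:   [1, 12, 17, 18, 20, 20, 20, 22, 22]
s0→1 e1→0 s10→1 e12→0 s14→1 s16→2 e17→1 e18→0 s18→1 s19→2 s19→3  — peak 3.

3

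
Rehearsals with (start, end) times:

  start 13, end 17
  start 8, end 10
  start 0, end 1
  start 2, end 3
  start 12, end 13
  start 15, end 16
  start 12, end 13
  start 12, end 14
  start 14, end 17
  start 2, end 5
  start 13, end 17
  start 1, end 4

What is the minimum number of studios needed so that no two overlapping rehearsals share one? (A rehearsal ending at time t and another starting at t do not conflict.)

4

Count concurrent intervals with a sweep; the peak is the room count.
Events (time:±→running): 0:+→1 1:-→0 1:+→1 2:+→2 2:+→3 3:-→2 4:-→1 5:-→0 8:+→1 10:-→0 12:+→1 12:+→2 12:+→3 13:-→2 13:-→1 13:+→2 13:+→3 14:-→2 14:+→3 15:+→4 … peak 4.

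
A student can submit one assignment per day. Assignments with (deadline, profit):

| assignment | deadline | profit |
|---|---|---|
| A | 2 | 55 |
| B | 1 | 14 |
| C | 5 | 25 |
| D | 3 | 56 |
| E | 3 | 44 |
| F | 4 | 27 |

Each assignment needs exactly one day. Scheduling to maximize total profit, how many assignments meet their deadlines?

5

Take jobs in profit order; each goes to the latest open slot no later than its deadline.
By profit: D(d3,56), A(d2,55), E(d3,44), F(d4,27), C(d5,25), B(d1,14)
D→slot 3; A→slot 2; E→slot 1; F→slot 4; C→slot 5; B skipped.
5 of 6 scheduled.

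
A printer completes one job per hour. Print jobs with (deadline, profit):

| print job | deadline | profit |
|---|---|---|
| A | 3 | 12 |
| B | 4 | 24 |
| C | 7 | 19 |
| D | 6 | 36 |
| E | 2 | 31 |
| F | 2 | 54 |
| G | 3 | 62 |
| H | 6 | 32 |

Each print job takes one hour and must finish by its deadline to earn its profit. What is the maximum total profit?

258

Sort by profit descending; place each in the latest free slot ≤ its deadline.
Profit order: G=62 F=54 D=36 H=32 E=31 B=24 C=19 A=12
Assign: G→slot 3, F→slot 2, D→slot 6, H→slot 5, E→slot 1, B→slot 4, C→slot 7, A skipped.
Slots: [1:E] [2:F] [3:G] [4:B] [5:H] [6:D] [7:C]
Profit = 31 + 54 + 62 + 24 + 32 + 36 + 19 = 258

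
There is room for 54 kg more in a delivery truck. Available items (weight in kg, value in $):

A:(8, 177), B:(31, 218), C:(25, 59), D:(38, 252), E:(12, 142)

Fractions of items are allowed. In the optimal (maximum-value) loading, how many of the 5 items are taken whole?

3

Sort by value per unit weight and fill in that order.
Ratios (sorted): A 22.12, E 11.83, B 7.03, D 6.63, C 2.36
take A (8 @ 177); take E (12 @ 142); take B (31 @ 218); take 3/38 of D → 19.89. Capacity used 54/54.
3 item(s) taken whole; one partial (take 3/38 of D).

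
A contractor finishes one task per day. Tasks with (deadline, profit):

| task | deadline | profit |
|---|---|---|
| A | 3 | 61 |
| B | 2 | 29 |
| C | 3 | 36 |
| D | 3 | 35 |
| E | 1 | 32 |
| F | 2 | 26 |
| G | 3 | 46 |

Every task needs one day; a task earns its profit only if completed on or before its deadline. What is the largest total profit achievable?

143

Take jobs in profit order; each goes to the latest open slot no later than its deadline.
By profit: A(d3,61), G(d3,46), C(d3,36), D(d3,35), E(d1,32), B(d2,29), F(d2,26)
A→slot 3; G→slot 2; C→slot 1; D skipped; E skipped; B skipped; F skipped.
Profit = 36 + 46 + 61 = 143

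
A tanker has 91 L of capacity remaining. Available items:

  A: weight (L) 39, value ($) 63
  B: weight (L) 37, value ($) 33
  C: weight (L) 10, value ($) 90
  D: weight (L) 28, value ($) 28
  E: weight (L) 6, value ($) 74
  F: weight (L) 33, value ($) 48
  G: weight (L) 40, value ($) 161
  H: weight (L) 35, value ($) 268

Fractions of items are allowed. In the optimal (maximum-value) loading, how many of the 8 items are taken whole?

4

Greedy by value/weight ratio, highest first.
Order: E (74/6=12.33) > C (90/10=9.00) > H (268/35=7.66) > G (161/40=4.03) > A (63/39=1.62) > F (48/33=1.45) > D (28/28=1.00) > B (33/37=0.89)
Fill: take E (6 @ 74) → take C (10 @ 90) → take H (35 @ 268) → take G (40 @ 161); 91/91 used.
4 item(s) taken whole.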